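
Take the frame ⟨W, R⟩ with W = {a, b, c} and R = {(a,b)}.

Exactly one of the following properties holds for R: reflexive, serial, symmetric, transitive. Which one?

Reflexive: no — a is not related to itself.
Serial: no — b has no R-successor.
Symmetric: no — a R b but not b R a.
Transitive: yes — every two-step R-path is closed by a direct edge.
Only transitive holds.

transitive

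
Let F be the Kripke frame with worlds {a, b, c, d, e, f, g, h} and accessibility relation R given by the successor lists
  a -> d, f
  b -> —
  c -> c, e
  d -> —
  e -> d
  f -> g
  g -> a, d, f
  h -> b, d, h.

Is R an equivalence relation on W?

Reflexive: no — a is not related to itself.
Symmetric: no — a R d but not d R a.
Transitive: no — a R f and f R g, but not a R g.
So R is not an equivalence relation.

No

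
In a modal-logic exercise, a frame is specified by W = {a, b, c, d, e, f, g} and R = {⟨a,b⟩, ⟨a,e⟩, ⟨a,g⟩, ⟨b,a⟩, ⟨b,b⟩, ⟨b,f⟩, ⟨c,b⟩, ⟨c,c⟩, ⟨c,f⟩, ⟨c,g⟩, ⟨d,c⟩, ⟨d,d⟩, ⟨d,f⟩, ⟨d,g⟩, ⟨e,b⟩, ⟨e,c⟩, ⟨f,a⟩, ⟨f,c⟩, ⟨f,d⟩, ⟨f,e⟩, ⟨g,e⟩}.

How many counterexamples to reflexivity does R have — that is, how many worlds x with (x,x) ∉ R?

Enumerating: a, e, f, g.

4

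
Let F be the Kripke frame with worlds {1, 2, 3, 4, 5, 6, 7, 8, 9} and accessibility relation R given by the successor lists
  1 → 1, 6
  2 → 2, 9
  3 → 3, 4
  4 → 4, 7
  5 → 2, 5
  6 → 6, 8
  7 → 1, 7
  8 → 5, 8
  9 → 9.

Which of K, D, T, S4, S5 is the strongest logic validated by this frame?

Serial (axiom D): yes — every world has a successor (e.g. 1 R 1).
Reflexive (axiom T): yes — every world is R-related to itself.
Transitive (axiom 4): no — 1 R 6 and 6 R 8, but not 1 R 8.
Euclidean (axiom 5): no — 1 R 6 and 1 R 1, but not 6 R 1.
So F validates K, D, T; S4 would additionally require R to be transitive. The strongest is T.

T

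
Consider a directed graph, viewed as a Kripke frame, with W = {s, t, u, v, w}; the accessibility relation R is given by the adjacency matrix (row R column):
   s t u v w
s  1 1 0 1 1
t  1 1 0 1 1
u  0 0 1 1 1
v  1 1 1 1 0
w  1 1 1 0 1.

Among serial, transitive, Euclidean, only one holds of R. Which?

Serial: yes — every world has a successor (e.g. s R s).
Transitive: no — s R v and v R u, but not s R u.
Euclidean: no — s R v and s R w, but not v R w.
Only serial holds.

serial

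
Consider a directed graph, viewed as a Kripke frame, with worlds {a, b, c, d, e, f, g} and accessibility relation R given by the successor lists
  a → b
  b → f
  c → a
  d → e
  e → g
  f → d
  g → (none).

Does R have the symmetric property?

No

Symmetric: no — a R b but not b R a.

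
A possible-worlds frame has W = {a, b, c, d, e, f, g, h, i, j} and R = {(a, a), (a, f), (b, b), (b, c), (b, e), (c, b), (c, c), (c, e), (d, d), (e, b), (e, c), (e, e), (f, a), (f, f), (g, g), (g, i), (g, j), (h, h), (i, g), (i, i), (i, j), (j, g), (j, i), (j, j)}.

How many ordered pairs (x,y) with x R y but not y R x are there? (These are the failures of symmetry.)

0

R is symmetric; there are no such tuples.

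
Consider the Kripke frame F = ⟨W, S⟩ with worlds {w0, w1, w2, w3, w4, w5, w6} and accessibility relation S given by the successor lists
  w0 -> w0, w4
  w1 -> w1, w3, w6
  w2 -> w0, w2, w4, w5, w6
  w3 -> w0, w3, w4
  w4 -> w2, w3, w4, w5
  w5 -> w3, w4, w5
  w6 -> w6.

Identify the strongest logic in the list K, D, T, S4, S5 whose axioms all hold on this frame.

Serial (axiom D): yes — every world has a successor (e.g. w0 S w0).
Reflexive (axiom T): yes — every world is S-related to itself.
Transitive (axiom 4): no — w0 S w4 and w4 S w2, but not w0 S w2.
Euclidean (axiom 5): no — w1 S w3 and w1 S w6, but not w3 S w6.
So F validates K, D, T; S4 would additionally require S to be transitive. The strongest is T.

T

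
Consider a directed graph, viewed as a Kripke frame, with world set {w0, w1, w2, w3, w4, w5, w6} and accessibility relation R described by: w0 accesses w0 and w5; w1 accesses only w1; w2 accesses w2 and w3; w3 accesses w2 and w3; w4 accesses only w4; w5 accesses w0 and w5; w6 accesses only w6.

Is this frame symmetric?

Yes

Symmetric: yes — every pair in R has its reverse in R.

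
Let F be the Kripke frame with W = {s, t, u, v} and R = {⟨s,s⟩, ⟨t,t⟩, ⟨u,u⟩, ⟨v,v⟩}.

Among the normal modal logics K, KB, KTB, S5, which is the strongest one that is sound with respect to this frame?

Symmetric (axiom B): yes — every pair in R has its reverse in R.
Reflexive (axiom T): yes — every world is R-related to itself.
Euclidean (axiom 5): yes — any two successors of a common world are R-related.
So F validates K, KB, KTB, S5. The strongest is S5.

S5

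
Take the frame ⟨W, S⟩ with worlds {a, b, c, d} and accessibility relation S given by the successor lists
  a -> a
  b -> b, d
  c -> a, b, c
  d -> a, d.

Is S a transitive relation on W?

Transitive: no — b S d and d S a, but not b S a.

No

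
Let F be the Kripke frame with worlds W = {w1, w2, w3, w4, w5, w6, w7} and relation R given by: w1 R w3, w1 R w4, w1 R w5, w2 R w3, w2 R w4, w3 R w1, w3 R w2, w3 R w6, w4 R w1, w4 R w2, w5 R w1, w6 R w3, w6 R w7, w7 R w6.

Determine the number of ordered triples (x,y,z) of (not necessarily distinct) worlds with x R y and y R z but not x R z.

Enumerating: (w1,w3,w1), (w1,w3,w2), (w1,w3,w6), (w1,w4,w1), (w1,w4,w2), (w1,w5,w1), (w2,w3,w1), (w2,w3,w2), (w2,w3,w6), (w2,w4,w1), (w2,w4,w2), (w3,w1,w3), … and 20 more.
Total: 32.

32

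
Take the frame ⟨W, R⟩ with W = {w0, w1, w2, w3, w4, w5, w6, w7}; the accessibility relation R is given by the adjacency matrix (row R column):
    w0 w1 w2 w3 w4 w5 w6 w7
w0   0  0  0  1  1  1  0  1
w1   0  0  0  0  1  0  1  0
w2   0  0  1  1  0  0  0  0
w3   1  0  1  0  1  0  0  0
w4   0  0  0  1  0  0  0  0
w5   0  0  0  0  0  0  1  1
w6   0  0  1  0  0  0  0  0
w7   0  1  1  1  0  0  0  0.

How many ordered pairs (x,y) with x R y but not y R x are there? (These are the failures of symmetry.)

11

Enumerating: (w0,w4), (w0,w5), (w0,w7), (w1,w4), (w1,w6), (w5,w6), (w5,w7), (w6,w2), (w7,w1), (w7,w2), (w7,w3).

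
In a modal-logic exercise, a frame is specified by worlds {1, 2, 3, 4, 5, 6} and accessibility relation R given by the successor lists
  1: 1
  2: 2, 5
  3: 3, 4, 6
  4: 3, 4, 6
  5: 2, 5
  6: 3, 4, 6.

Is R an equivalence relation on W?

Reflexive: yes — every world is R-related to itself.
Symmetric: yes — every pair in R has its reverse in R.
Transitive: yes — every two-step R-path is closed by a direct edge.
So R is an equivalence relation.

Yes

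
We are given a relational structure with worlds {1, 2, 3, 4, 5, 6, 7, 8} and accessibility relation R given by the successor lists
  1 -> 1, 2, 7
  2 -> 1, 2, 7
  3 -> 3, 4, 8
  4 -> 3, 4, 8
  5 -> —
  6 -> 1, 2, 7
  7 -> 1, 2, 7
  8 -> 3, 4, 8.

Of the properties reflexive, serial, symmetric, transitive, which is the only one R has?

Reflexive: no — 5 is not related to itself.
Serial: no — 5 has no R-successor.
Symmetric: no — 6 R 1 but not 1 R 6.
Transitive: yes — every two-step R-path is closed by a direct edge.
Only transitive holds.

transitive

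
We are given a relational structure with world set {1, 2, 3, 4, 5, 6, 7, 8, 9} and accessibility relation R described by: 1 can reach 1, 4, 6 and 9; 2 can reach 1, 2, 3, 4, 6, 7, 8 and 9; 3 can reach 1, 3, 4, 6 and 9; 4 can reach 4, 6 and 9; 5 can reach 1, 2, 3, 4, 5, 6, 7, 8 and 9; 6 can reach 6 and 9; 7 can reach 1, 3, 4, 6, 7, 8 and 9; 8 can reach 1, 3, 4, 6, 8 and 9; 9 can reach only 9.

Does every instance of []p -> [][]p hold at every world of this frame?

Yes

By correspondence theory, 4 is valid on a frame iff R is transitive.
Transitive: yes — every two-step R-path is closed by a direct edge.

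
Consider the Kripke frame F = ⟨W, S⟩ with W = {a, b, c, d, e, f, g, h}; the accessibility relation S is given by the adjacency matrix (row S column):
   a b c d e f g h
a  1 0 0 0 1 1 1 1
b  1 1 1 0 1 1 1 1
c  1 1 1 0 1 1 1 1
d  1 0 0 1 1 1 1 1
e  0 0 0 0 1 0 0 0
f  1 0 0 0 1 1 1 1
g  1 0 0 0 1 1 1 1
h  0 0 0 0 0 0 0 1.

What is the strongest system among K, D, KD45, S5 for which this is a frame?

Serial (axiom D): yes — every world has a successor (e.g. a S a).
Euclidean (axiom 5): no — a S e and a S f, but not e S f.
Transitive (axiom 4): yes — every two-step S-path is closed by a direct edge.
Reflexive (axiom T): yes — every world is S-related to itself.
So F validates K, D; KD45 would additionally require S to be Euclidean. The strongest is D.

D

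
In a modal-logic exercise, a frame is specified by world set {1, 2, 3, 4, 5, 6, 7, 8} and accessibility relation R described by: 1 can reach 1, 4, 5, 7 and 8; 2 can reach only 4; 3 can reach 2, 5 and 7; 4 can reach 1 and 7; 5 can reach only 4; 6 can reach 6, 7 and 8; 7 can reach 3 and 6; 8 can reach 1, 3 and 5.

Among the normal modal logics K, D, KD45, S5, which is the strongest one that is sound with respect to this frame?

D

Serial (axiom D): yes — every world has a successor (e.g. 1 R 1).
Euclidean (axiom 5): no — 1 R 4 and 1 R 5, but not 4 R 5.
Transitive (axiom 4): no — 1 R 7 and 7 R 3, but not 1 R 3.
Reflexive (axiom T): no — 2 is not related to itself.
So F validates K, D; KD45 would additionally require R to be Euclidean and transitive. The strongest is D.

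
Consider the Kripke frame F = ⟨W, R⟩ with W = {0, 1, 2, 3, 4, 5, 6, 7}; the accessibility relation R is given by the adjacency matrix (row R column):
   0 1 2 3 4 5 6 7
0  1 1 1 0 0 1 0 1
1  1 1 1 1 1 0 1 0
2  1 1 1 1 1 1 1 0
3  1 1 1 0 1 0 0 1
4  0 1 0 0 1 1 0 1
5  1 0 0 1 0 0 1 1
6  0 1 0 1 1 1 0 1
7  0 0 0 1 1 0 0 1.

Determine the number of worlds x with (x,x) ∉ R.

Enumerating: 3, 5, 6.

3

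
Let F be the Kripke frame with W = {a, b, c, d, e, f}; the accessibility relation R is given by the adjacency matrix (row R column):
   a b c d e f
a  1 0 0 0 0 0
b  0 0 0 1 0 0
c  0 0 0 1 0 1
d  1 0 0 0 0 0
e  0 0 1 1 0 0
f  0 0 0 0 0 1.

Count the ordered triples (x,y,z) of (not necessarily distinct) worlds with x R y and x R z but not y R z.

Enumerating: (b,d,d), (c,d,d), (c,d,f), (c,f,d), (e,c,c), (e,d,c), (e,d,d).

7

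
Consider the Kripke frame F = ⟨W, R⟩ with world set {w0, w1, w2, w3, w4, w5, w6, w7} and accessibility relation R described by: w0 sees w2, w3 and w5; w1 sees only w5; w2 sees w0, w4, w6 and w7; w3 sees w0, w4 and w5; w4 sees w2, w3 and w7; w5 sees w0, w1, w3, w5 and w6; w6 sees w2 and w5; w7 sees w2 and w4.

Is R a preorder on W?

Reflexive: no — w0 is not related to itself.
Transitive: no — w0 R w2 and w2 R w4, but not w0 R w4.
So R is not a preorder.

No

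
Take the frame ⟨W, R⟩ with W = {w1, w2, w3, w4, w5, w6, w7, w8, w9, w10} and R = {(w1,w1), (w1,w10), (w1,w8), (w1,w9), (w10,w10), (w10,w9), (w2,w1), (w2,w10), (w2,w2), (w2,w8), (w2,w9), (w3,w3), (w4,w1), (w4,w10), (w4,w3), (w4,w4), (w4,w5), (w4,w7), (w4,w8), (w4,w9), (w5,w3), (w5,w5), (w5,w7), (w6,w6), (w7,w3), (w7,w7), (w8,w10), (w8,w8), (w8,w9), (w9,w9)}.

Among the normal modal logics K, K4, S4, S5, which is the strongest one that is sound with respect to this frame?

Transitive (axiom 4): yes — every two-step R-path is closed by a direct edge.
Reflexive (axiom T): yes — every world is R-related to itself.
Euclidean (axiom 5): no — w1 R w10 and w1 R w8, but not w10 R w8.
So F validates K, K4, S4; S5 would additionally require R to be Euclidean. The strongest is S4.

S4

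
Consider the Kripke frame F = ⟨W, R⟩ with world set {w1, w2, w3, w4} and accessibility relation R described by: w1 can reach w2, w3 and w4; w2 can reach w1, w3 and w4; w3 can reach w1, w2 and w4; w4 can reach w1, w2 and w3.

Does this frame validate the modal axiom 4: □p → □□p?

No

By correspondence theory, 4 is valid on a frame iff R is transitive.
Transitive: no — w1 R w2 and w2 R w1, but not w1 R w1.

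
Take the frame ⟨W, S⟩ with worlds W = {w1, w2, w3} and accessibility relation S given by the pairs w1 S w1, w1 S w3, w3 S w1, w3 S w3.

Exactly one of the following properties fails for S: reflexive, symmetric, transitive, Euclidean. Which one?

Reflexive: no — w2 is not related to itself.
Symmetric: yes — every pair in S has its reverse in S.
Transitive: yes — every two-step S-path is closed by a direct edge.
Euclidean: yes — any two successors of a common world are S-related.
Only reflexive fails.

reflexive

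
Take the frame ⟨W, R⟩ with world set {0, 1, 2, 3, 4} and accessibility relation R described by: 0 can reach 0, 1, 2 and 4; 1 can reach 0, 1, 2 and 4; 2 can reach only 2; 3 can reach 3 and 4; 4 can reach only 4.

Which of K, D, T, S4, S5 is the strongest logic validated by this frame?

S4

Serial (axiom D): yes — every world has a successor (e.g. 0 R 0).
Reflexive (axiom T): yes — every world is R-related to itself.
Transitive (axiom 4): yes — every two-step R-path is closed by a direct edge.
Euclidean (axiom 5): no — 0 R 2 and 0 R 1, but not 2 R 1.
So F validates K, D, T, S4; S5 would additionally require R to be Euclidean. The strongest is S4.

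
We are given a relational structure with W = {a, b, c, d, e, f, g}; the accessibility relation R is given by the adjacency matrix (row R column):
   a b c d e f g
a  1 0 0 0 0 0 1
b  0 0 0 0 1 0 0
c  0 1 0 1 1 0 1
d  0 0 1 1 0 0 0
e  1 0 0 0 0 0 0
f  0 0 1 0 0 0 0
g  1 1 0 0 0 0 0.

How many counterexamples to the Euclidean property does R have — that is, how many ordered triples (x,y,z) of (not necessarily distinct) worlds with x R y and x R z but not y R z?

Enumerating: (a,g,g), (b,e,e), (c,b,b), (c,b,d), (c,b,g), (c,d,b), (c,d,e), (c,d,g), (c,e,b), (c,e,d), (c,e,e), (c,e,g), … and 8 more.
Total: 20.

20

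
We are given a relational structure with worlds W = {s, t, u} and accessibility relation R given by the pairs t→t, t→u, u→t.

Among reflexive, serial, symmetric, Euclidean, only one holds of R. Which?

symmetric

Reflexive: no — s is not related to itself.
Serial: no — s has no R-successor.
Symmetric: yes — every pair in R has its reverse in R.
Euclidean: no — t R u and t R u, but not u R u.
Only symmetric holds.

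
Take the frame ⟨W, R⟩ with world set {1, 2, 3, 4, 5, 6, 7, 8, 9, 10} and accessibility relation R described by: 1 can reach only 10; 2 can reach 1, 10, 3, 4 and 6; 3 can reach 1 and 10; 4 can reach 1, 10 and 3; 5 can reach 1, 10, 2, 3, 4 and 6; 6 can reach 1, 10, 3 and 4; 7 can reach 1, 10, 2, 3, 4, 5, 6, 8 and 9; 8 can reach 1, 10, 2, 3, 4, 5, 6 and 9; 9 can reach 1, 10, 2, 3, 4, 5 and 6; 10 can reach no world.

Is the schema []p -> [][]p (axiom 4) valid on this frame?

By correspondence theory, 4 is valid on a frame iff R is transitive.
Transitive: yes — every two-step R-path is closed by a direct edge.

Yes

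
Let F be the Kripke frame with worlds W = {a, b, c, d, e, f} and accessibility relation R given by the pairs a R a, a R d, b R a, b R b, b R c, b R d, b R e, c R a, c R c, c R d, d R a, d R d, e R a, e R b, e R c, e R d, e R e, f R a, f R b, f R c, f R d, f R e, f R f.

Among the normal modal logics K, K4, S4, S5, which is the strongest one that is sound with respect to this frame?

Transitive (axiom 4): yes — every two-step R-path is closed by a direct edge.
Reflexive (axiom T): yes — every world is R-related to itself.
Euclidean (axiom 5): no — b R a and b R c, but not a R c.
So F validates K, K4, S4; S5 would additionally require R to be Euclidean. The strongest is S4.

S4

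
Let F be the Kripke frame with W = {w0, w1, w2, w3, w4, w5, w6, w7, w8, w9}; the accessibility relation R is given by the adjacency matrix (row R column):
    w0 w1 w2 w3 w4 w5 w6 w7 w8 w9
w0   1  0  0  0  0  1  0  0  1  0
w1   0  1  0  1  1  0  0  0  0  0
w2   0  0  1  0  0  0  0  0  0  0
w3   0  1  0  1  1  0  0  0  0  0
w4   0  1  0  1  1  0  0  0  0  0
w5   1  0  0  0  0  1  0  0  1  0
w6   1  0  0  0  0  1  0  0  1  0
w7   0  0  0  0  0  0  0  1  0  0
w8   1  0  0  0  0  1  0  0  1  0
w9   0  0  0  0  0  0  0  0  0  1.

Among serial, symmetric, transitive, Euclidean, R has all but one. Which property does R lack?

Serial: yes — every world has a successor (e.g. w0 R w0).
Symmetric: no — w6 R w0 but not w0 R w6.
Transitive: yes — every two-step R-path is closed by a direct edge.
Euclidean: yes — any two successors of a common world are R-related.
Only symmetric fails.

symmetric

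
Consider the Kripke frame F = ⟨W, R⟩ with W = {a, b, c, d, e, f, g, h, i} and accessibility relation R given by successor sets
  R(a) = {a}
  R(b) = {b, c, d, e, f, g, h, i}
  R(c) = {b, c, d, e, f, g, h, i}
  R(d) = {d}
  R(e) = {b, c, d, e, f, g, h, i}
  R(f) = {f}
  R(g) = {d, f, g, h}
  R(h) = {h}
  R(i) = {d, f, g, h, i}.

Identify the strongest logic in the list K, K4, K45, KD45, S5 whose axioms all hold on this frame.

K4

Transitive (axiom 4): yes — every two-step R-path is closed by a direct edge.
Euclidean (axiom 5): no — b R d and b R c, but not d R c.
Serial (axiom D): yes — every world has a successor (e.g. a R a).
Reflexive (axiom T): yes — every world is R-related to itself.
So F validates K, K4; K45 would additionally require R to be Euclidean. The strongest is K4.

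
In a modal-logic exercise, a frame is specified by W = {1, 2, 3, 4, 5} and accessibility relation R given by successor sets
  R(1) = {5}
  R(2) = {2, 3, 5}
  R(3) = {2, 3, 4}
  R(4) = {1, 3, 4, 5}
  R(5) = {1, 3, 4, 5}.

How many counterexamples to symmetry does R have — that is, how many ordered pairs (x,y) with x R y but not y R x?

3

Enumerating: (2,5), (4,1), (5,3).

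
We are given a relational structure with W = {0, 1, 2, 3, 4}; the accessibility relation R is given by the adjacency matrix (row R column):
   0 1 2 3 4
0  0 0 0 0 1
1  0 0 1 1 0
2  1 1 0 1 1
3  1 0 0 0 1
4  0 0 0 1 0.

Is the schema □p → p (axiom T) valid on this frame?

Axiom T corresponds to the accessibility relation being reflexive.
Reflexive: no — 0 is not related to itself.

No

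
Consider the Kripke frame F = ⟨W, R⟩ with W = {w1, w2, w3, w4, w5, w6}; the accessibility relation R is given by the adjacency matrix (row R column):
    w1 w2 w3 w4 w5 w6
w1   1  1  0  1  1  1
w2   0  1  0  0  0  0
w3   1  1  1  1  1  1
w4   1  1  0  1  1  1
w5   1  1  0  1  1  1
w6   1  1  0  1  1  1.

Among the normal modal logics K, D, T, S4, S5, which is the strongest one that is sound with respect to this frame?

S4

Serial (axiom D): yes — every world has a successor (e.g. w1 R w1).
Reflexive (axiom T): yes — every world is R-related to itself.
Transitive (axiom 4): yes — every two-step R-path is closed by a direct edge.
Euclidean (axiom 5): no — w1 R w2 and w1 R w4, but not w2 R w4.
So F validates K, D, T, S4; S5 would additionally require R to be Euclidean. The strongest is S4.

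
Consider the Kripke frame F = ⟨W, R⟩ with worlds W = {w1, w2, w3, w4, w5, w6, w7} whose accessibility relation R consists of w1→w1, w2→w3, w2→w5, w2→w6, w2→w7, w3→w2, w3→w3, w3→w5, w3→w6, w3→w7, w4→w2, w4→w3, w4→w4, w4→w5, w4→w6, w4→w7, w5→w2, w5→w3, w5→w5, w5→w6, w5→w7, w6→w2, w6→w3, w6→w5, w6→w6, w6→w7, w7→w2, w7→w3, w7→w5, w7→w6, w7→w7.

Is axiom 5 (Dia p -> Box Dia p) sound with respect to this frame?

By correspondence theory, 5 is valid on a frame iff R is Euclidean.
Euclidean: no — w3 R w2 and w3 R w2, but not w2 R w2.

No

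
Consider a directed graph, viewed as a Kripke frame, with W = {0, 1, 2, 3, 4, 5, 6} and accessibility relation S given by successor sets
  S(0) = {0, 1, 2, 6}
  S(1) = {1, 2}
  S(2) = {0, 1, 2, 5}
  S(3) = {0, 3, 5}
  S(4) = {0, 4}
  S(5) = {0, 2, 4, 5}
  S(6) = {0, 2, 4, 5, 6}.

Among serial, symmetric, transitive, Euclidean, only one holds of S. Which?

Serial: yes — every world has a successor (e.g. 0 S 0).
Symmetric: no — 0 S 1 but not 1 S 0.
Transitive: no — 0 S 2 and 2 S 5, but not 0 S 5.
Euclidean: no — 0 S 1 and 0 S 6, but not 1 S 6.
Only serial holds.

serial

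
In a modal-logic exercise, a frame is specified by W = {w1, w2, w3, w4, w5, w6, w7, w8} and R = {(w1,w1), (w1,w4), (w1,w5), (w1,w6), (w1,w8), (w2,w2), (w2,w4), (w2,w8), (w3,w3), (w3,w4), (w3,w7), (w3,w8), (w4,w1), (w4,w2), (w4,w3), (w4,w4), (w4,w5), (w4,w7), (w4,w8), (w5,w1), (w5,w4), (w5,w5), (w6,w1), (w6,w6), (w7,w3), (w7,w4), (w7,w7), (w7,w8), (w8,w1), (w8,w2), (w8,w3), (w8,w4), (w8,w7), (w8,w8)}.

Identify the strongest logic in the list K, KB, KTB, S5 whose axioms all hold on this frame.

Symmetric (axiom B): yes — every pair in R has its reverse in R.
Reflexive (axiom T): yes — every world is R-related to itself.
Euclidean (axiom 5): no — w1 R w4 and w1 R w6, but not w4 R w6.
So F validates K, KB, KTB; S5 would additionally require R to be Euclidean. The strongest is KTB.

KTB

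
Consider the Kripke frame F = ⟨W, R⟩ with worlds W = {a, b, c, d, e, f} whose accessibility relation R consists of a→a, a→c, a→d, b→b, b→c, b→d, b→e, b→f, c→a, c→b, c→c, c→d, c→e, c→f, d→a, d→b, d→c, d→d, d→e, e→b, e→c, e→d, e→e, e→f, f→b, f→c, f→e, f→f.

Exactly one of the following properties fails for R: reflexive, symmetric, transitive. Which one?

transitive

Reflexive: yes — every world is R-related to itself.
Symmetric: yes — every pair in R has its reverse in R.
Transitive: no — a R c and c R b, but not a R b.
Only transitive fails.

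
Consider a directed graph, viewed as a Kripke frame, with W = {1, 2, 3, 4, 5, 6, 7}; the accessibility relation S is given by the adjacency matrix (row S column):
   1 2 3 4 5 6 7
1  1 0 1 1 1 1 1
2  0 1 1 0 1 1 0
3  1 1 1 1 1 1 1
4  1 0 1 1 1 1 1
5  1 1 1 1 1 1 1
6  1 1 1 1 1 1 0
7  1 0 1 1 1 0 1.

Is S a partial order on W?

Reflexive: yes — every world is S-related to itself.
Transitive: no — 1 S 3 and 3 S 2, but not 1 S 2.
Antisymmetric: no — 1 S 3 and 3 S 1 with 1 ≠ 3.
So S is not a partial order.

No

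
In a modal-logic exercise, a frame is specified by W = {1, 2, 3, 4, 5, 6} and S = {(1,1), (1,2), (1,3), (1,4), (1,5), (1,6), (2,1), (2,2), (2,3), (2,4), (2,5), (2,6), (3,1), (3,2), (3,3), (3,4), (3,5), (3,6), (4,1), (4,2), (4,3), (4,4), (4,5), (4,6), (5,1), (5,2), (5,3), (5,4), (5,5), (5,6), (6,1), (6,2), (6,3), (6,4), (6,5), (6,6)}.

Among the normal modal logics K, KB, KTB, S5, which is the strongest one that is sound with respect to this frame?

S5

Symmetric (axiom B): yes — every pair in S has its reverse in S.
Reflexive (axiom T): yes — every world is S-related to itself.
Euclidean (axiom 5): yes — any two successors of a common world are S-related.
So F validates K, KB, KTB, S5. The strongest is S5.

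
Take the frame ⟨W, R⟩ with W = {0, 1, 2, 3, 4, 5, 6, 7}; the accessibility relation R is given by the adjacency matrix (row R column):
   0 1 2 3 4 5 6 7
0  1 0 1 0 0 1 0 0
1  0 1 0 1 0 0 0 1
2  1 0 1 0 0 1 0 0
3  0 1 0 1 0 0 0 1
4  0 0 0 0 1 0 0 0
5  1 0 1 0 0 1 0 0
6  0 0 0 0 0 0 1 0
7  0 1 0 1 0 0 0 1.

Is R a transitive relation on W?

Transitive: yes — every two-step R-path is closed by a direct edge.

Yes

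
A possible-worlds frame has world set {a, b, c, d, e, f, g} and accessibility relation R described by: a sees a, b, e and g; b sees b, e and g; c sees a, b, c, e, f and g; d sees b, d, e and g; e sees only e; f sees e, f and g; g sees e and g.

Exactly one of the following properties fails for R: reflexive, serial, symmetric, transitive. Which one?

symmetric

Reflexive: yes — every world is R-related to itself.
Serial: yes — every world has a successor (e.g. a R a).
Symmetric: no — a R b but not b R a.
Transitive: yes — every two-step R-path is closed by a direct edge.
Only symmetric fails.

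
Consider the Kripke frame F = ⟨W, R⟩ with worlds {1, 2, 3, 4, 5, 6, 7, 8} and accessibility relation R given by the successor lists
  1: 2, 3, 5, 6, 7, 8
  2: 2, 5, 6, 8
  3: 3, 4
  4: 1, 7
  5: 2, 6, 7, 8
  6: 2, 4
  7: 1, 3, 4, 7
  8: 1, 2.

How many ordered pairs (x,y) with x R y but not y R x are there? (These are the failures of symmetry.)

11

Enumerating: (1,2), (1,3), (1,5), (1,6), (3,4), (4,1), (5,6), (5,7), (5,8), (6,4), (7,3).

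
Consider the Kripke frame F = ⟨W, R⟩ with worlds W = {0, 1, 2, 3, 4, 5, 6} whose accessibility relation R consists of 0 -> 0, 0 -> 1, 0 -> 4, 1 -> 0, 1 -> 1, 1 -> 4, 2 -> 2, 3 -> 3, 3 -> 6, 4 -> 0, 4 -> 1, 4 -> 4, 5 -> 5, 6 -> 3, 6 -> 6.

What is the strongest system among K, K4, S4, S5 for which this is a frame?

Transitive (axiom 4): yes — every two-step R-path is closed by a direct edge.
Reflexive (axiom T): yes — every world is R-related to itself.
Euclidean (axiom 5): yes — any two successors of a common world are R-related.
So F validates K, K4, S4, S5. The strongest is S5.

S5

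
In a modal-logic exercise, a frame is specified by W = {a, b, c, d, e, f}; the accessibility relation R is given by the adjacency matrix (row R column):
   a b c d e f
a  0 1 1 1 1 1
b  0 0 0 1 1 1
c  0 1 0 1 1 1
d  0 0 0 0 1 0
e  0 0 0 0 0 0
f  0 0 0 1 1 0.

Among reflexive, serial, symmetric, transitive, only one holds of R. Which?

Reflexive: no — a is not related to itself.
Serial: no — e has no R-successor.
Symmetric: no — a R b but not b R a.
Transitive: yes — every two-step R-path is closed by a direct edge.
Only transitive holds.

transitive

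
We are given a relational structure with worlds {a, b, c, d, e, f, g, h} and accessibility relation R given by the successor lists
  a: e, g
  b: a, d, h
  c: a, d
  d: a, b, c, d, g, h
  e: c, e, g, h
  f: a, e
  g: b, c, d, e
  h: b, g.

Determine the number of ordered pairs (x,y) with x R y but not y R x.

13

Enumerating: (a,e), (a,g), (b,a), (c,a), (d,a), (d,h), (e,c), (e,h), (f,a), (f,e), (g,b), (g,c), (h,g).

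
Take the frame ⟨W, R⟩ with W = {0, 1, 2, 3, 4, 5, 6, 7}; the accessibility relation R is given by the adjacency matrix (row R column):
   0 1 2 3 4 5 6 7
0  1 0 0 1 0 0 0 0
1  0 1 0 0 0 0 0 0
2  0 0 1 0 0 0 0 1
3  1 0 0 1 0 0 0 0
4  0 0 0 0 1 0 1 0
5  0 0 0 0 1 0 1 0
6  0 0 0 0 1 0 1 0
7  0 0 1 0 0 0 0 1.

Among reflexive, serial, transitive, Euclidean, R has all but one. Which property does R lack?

Reflexive: no — 5 is not related to itself.
Serial: yes — every world has a successor (e.g. 0 R 0).
Transitive: yes — every two-step R-path is closed by a direct edge.
Euclidean: yes — any two successors of a common world are R-related.
Only reflexive fails.

reflexive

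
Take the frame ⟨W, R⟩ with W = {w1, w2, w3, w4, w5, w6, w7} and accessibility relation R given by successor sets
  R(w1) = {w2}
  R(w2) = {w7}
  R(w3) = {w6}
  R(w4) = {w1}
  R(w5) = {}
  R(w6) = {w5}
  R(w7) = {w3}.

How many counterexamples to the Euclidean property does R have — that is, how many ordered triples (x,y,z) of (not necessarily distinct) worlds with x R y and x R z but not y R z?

6

Enumerating: (w1,w2,w2), (w2,w7,w7), (w3,w6,w6), (w4,w1,w1), (w6,w5,w5), (w7,w3,w3).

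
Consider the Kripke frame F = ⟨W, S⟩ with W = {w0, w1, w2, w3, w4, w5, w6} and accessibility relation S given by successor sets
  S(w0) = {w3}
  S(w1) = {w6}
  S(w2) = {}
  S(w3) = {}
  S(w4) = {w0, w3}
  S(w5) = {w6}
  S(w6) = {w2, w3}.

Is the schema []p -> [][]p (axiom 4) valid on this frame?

No

The schema 4 characterises exactly the transitive frames.
Transitive: no — w1 S w6 and w6 S w2, but not w1 S w2.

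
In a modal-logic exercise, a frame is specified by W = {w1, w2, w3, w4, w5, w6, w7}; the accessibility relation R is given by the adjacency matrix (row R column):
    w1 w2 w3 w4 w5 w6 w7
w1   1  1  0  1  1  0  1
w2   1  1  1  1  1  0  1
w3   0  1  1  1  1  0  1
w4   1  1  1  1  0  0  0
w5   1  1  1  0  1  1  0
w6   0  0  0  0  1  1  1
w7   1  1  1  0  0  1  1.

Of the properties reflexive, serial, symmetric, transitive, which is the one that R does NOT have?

transitive

Reflexive: yes — every world is R-related to itself.
Serial: yes — every world has a successor (e.g. w1 R w1).
Symmetric: yes — every pair in R has its reverse in R.
Transitive: no — w1 R w2 and w2 R w3, but not w1 R w3.
Only transitive fails.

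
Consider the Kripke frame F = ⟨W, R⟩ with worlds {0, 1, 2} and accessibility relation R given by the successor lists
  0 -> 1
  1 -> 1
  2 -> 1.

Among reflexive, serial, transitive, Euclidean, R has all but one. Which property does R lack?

Reflexive: no — 0 is not related to itself.
Serial: yes — every world has a successor (e.g. 0 R 1).
Transitive: yes — every two-step R-path is closed by a direct edge.
Euclidean: yes — any two successors of a common world are R-related.
Only reflexive fails.

reflexive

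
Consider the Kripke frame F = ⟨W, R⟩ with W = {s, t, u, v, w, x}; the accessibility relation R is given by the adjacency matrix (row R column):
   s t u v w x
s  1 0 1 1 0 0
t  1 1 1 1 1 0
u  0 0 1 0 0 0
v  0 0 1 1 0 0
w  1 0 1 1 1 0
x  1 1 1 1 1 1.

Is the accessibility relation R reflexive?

Yes

Reflexive: yes — every world is R-related to itself.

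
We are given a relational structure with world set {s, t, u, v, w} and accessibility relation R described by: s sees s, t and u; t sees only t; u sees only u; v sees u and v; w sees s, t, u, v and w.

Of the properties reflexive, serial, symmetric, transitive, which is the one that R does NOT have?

Reflexive: yes — every world is R-related to itself.
Serial: yes — every world has a successor (e.g. s R s).
Symmetric: no — s R t but not t R s.
Transitive: yes — every two-step R-path is closed by a direct edge.
Only symmetric fails.

symmetric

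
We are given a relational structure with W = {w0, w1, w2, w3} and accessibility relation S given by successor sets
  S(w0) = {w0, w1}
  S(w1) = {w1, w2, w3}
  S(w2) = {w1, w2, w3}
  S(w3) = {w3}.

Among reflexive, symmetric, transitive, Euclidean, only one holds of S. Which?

reflexive

Reflexive: yes — every world is S-related to itself.
Symmetric: no — w0 S w1 but not w1 S w0.
Transitive: no — w0 S w1 and w1 S w2, but not w0 S w2.
Euclidean: no — w1 S w3 and w1 S w2, but not w3 S w2.
Only reflexive holds.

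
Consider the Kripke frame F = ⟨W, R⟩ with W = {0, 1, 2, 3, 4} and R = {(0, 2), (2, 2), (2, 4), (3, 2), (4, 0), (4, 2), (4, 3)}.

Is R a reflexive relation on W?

Reflexive: no — 0 is not related to itself.

No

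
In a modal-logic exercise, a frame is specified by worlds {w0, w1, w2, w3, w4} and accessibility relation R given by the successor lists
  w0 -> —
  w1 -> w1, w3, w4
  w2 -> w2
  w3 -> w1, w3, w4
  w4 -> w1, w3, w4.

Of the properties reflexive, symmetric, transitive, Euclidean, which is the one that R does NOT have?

Reflexive: no — w0 is not related to itself.
Symmetric: yes — every pair in R has its reverse in R.
Transitive: yes — every two-step R-path is closed by a direct edge.
Euclidean: yes — any two successors of a common world are R-related.
Only reflexive fails.

reflexive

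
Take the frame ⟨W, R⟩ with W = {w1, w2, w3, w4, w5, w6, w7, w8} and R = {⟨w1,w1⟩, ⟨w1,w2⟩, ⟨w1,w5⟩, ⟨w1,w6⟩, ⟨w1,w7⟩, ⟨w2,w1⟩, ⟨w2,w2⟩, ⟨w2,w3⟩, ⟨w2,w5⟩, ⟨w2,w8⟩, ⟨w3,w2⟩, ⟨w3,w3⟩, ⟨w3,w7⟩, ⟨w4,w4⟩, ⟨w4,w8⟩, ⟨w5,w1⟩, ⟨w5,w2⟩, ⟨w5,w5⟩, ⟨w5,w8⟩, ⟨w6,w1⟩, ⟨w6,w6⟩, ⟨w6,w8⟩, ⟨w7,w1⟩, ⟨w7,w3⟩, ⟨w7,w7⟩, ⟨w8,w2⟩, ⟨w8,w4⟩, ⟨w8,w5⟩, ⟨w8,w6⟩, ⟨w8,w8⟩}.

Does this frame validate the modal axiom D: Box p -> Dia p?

Yes

By correspondence theory, D is valid on a frame iff R is serial.
Serial: yes — every world has a successor (e.g. w1 R w1).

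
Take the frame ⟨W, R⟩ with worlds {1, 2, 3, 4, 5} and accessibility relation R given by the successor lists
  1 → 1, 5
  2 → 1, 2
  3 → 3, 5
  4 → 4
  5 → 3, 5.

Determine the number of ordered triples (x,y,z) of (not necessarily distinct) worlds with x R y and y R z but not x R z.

2

Enumerating: (1,5,3), (2,1,5).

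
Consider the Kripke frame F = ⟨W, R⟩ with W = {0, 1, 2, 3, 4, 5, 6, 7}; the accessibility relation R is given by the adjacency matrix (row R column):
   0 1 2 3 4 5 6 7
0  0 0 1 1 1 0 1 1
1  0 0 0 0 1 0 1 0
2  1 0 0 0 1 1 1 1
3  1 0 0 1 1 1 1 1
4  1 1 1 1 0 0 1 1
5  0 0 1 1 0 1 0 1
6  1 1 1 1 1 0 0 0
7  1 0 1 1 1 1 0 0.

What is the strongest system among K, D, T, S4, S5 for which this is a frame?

Serial (axiom D): yes — every world has a successor (e.g. 0 R 2).
Reflexive (axiom T): no — 0 is not related to itself.
Transitive (axiom 4): no — 0 R 2 and 2 R 5, but not 0 R 5.
Euclidean (axiom 5): no — 0 R 2 and 0 R 3, but not 2 R 3.
So F validates K, D; T would additionally require R to be reflexive. The strongest is D.

D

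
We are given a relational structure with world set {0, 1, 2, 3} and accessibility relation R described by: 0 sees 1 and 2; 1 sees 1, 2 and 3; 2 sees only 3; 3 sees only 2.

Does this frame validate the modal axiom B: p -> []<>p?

No

By correspondence theory, B is valid on a frame iff R is symmetric.
Symmetric: no — 0 R 1 but not 1 R 0.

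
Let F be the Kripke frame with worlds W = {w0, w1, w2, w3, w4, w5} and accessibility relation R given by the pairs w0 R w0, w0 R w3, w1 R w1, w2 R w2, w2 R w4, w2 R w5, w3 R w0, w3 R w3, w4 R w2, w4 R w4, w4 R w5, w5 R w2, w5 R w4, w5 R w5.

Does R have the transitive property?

Transitive: yes — every two-step R-path is closed by a direct edge.

Yes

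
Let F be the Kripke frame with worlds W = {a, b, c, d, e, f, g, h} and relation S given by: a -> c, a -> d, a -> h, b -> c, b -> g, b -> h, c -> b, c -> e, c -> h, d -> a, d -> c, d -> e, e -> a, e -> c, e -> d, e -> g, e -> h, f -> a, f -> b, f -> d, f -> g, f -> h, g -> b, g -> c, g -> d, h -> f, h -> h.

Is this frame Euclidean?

Euclidean: no — a S c and a S d, but not c S d.

No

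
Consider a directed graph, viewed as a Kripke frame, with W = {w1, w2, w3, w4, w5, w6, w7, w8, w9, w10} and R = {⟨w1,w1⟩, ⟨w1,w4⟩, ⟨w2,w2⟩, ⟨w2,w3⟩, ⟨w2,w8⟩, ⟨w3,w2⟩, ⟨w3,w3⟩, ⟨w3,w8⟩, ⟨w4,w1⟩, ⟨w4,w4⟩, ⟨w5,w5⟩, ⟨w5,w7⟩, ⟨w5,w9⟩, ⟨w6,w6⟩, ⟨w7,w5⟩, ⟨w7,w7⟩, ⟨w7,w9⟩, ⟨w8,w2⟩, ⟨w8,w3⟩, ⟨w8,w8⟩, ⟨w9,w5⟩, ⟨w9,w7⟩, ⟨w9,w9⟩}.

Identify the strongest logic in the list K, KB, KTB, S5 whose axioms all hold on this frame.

Symmetric (axiom B): yes — every pair in R has its reverse in R.
Reflexive (axiom T): no — w10 is not related to itself.
Euclidean (axiom 5): yes — any two successors of a common world are R-related.
So F validates K, KB; KTB would additionally require R to be reflexive. The strongest is KB.

KB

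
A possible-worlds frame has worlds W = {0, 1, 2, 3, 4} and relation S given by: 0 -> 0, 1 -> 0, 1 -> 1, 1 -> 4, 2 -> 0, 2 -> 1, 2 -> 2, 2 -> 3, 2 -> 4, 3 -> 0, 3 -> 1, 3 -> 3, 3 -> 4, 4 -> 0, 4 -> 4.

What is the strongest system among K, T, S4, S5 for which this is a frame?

S4

Reflexive (axiom T): yes — every world is S-related to itself.
Transitive (axiom 4): yes — every two-step S-path is closed by a direct edge.
Euclidean (axiom 5): no — 1 S 0 and 1 S 4, but not 0 S 4.
So F validates K, T, S4; S5 would additionally require S to be Euclidean. The strongest is S4.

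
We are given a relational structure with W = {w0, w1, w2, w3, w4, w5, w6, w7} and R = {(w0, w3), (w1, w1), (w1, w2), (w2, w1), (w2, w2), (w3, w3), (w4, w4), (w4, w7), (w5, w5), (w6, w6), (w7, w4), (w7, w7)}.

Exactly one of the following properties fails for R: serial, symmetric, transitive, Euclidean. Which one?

Serial: yes — every world has a successor (e.g. w0 R w3).
Symmetric: no — w0 R w3 but not w3 R w0.
Transitive: yes — every two-step R-path is closed by a direct edge.
Euclidean: yes — any two successors of a common world are R-related.
Only symmetric fails.

symmetric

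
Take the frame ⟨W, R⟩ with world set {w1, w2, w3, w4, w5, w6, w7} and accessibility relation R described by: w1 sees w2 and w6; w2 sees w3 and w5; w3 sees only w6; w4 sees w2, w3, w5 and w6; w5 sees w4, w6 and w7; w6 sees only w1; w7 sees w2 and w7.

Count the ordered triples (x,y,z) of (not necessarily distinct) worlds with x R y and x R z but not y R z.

Enumerating: (w1,w2,w2), (w1,w2,w6), (w1,w6,w2), (w1,w6,w6), (w2,w3,w3), (w2,w3,w5), (w2,w5,w3), (w2,w5,w5), (w3,w6,w6), (w4,w2,w2), (w4,w2,w6), (w4,w3,w2), … and 19 more.
Total: 31.

31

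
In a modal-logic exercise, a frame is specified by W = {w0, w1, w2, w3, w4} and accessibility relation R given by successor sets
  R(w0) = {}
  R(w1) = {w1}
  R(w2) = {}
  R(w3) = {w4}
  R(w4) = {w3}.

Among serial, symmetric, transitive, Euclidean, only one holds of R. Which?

symmetric

Serial: no — w0 has no R-successor.
Symmetric: yes — every pair in R has its reverse in R.
Transitive: no — w3 R w4 and w4 R w3, but not w3 R w3.
Euclidean: no — w3 R w4 and w3 R w4, but not w4 R w4.
Only symmetric holds.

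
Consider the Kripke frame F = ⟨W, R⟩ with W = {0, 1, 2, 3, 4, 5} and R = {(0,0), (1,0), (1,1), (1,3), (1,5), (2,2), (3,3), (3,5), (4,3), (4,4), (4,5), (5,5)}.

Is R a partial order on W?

Reflexive: yes — every world is R-related to itself.
Transitive: yes — every two-step R-path is closed by a direct edge.
Antisymmetric: yes — no distinct pair is related both ways.
So R is a partial order.

Yes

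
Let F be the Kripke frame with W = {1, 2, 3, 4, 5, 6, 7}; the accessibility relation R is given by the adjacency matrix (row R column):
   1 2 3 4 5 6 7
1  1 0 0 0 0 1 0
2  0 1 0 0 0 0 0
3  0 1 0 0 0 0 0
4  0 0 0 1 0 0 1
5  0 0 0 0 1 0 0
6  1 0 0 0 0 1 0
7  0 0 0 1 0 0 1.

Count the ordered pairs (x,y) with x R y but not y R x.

Enumerating: (3,2).

1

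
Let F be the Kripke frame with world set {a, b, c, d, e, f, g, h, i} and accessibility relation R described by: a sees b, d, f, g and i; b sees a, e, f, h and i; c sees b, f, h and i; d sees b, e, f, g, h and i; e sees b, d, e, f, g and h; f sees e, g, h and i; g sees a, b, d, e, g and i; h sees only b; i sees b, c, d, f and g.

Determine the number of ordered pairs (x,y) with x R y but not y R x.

14

Enumerating: (a,d), (a,f), (a,i), (b,f), (c,b), (c,f), (c,h), (d,b), (d,f), (d,h), (e,h), (f,g), (f,h), (g,b).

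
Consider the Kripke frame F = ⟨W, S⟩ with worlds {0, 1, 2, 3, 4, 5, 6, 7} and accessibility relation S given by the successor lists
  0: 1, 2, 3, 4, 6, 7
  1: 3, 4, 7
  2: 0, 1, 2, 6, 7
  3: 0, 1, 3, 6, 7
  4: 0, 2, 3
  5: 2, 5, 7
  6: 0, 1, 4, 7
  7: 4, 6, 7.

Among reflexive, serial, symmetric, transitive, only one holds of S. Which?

Reflexive: no — 0 is not related to itself.
Serial: yes — every world has a successor (e.g. 0 S 1).
Symmetric: no — 0 S 1 but not 1 S 0.
Transitive: no — 1 S 3 and 3 S 0, but not 1 S 0.
Only serial holds.

serial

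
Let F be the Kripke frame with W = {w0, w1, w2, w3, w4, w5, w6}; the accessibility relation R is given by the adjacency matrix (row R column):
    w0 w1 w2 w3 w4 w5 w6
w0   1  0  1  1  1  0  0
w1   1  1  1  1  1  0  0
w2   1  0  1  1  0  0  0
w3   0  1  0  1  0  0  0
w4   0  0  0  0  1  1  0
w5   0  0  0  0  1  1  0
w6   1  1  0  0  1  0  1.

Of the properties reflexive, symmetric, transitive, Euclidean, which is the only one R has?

Reflexive: yes — every world is R-related to itself.
Symmetric: no — w0 R w3 but not w3 R w0.
Transitive: no — w0 R w3 and w3 R w1, but not w0 R w1.
Euclidean: no — w0 R w2 and w0 R w4, but not w2 R w4.
Only reflexive holds.

reflexive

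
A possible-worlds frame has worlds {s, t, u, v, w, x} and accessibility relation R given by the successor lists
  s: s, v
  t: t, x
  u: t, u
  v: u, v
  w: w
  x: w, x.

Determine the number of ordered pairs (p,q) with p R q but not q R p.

5

Enumerating: (s,v), (t,x), (u,t), (v,u), (x,w).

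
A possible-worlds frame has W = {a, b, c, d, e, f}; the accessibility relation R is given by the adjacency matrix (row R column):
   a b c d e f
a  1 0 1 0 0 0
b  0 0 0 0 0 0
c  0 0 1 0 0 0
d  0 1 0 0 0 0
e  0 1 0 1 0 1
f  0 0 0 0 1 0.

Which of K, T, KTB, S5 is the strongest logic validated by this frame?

Reflexive (axiom T): no — b is not related to itself.
Symmetric (axiom B): no — a R c but not c R a.
Euclidean (axiom 5): no — e R b and e R d, but not b R d.
So F validates K; T would additionally require R to be reflexive. The strongest is K.

K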